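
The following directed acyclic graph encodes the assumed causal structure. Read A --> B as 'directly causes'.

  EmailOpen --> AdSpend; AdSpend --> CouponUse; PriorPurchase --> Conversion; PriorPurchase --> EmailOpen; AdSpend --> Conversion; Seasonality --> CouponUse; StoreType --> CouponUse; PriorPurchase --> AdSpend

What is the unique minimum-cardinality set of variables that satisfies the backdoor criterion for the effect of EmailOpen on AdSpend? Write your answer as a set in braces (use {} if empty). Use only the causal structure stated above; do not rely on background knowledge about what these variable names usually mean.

Variables eligible for adjustment (non-descendants of EmailOpen, excluding EmailOpen and AdSpend): {PriorPurchase, Seasonality, StoreType}.
Backdoor paths from EmailOpen to AdSpend:
  P1: EmailOpen <- PriorPurchase -> AdSpend
  P2: EmailOpen <- PriorPurchase -> Conversion <- AdSpend
The empty set is not sufficient: P1 (EmailOpen <- PriorPurchase -> AdSpend) has no collider blocking it and no conditioned non-collider, so it is open.
Try {PriorPurchase}:
  P1: blocked at fork node PriorPurchase ∈ conditioning set.
  P2: blocked at fork node PriorPurchase ∈ conditioning set.
{PriorPurchase} contains no descendant of EmailOpen and blocks every backdoor path.
No other singleton works — e.g. {Seasonality} leaves P1 open — so {PriorPurchase} is the unique smallest valid adjustment set.

{PriorPurchase}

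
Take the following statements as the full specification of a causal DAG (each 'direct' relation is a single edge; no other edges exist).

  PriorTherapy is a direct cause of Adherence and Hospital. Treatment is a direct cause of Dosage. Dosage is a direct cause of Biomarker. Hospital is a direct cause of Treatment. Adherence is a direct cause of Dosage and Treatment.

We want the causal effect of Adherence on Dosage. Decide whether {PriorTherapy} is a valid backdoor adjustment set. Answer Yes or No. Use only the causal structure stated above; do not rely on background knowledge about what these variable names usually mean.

Backdoor paths from Adherence to Dosage (paths whose first edge points into Adherence):
  P1: Adherence <- PriorTherapy -> Hospital -> Treatment -> Dosage
Condition 1 (no descendant of Adherence in the set): holds — descendants of Adherence are {Biomarker, Dosage, Treatment}; none are in {PriorTherapy}.
Condition 2 (every backdoor path blocked by {PriorTherapy}):
  P1: blocked at fork node PriorTherapy ∈ conditioning set.
{PriorTherapy} satisfies the backdoor criterion.

Yes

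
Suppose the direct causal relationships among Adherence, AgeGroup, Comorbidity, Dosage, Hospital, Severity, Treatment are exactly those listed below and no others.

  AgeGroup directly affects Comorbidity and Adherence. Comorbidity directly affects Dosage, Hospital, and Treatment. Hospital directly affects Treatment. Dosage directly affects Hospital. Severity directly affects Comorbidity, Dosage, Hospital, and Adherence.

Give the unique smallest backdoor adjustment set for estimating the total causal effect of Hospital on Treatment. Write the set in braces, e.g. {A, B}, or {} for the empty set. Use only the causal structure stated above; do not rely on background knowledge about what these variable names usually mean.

{Comorbidity}

Variables eligible for adjustment (non-descendants of Hospital, excluding Hospital and Treatment): {Adherence, AgeGroup, Comorbidity, Dosage, Severity}.
Backdoor paths from Hospital to Treatment:
  P1: Hospital <- Severity -> Comorbidity -> Treatment
  P2: Hospital <- Severity -> Adherence <- AgeGroup -> Comorbidity -> Treatment
  P3: Hospital <- Severity -> Dosage <- Comorbidity -> Treatment
  P4: Hospital <- Comorbidity -> Treatment
  P5: Hospital <- Dosage <- Severity -> Comorbidity -> Treatment
  P6: Hospital <- Dosage <- Severity -> Adherence <- AgeGroup -> Comorbidity -> Treatment
  P7: Hospital <- Dosage <- Comorbidity -> Treatment
The empty set is not sufficient: P1 (Hospital <- Severity -> Comorbidity -> Treatment) has no collider blocking it and no conditioned non-collider, so it is open.
Try {Comorbidity}:
  P1: blocked at chain node Comorbidity ∈ conditioning set.
  P2: blocked at collider Adherence (neither it nor any descendant is in the conditioning set).
  P3: blocked at collider Dosage (neither it nor any descendant is in the conditioning set).
  P4: blocked at fork node Comorbidity ∈ conditioning set.
  P5: blocked at chain node Comorbidity ∈ conditioning set.
  P6: blocked at collider Adherence (neither it nor any descendant is in the conditioning set).
  P7: blocked at fork node Comorbidity ∈ conditioning set.
{Comorbidity} contains no descendant of Hospital and blocks every backdoor path.
No other singleton works — e.g. {Severity} leaves P4 open — so {Comorbidity} is the unique smallest valid adjustment set.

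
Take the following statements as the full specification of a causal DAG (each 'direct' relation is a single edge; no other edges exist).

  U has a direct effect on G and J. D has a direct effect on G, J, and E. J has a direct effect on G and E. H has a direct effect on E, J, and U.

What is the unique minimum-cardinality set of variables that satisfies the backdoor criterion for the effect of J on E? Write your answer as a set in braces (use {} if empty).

Variables eligible for adjustment (non-descendants of J, excluding J and E): {D, H, U}.
Backdoor paths from J to E:
  P1: J <- H -> U -> G <- D -> E
  P2: J <- H -> E
  P3: J <- U <- H -> E
  P4: J <- U -> G <- D -> E
  P5: J <- D -> E
  P6: J <- D -> G <- U <- H -> E
The empty set is not sufficient: P2 (J <- H -> E) has no collider blocking it and no conditioned non-collider, so it is open.
Try {D, H}:
  P1: blocked at fork node H ∈ conditioning set.
  P2: blocked at fork node H ∈ conditioning set.
  P3: blocked at fork node H ∈ conditioning set.
  P4: blocked at collider G (neither it nor any descendant is in the conditioning set).
  P5: blocked at fork node D ∈ conditioning set.
  P6: blocked at fork node D ∈ conditioning set.
{D, H} contains no descendant of J and blocks every backdoor path.
Every element of {D, H} is needed (dropping D leaves P5 open; dropping H leaves P2 open), so no proper subset is valid.
Among all size-2 subsets of the eligible variables, only {D, H} blocks every backdoor path, so it is the unique smallest valid adjustment set.

{D, H}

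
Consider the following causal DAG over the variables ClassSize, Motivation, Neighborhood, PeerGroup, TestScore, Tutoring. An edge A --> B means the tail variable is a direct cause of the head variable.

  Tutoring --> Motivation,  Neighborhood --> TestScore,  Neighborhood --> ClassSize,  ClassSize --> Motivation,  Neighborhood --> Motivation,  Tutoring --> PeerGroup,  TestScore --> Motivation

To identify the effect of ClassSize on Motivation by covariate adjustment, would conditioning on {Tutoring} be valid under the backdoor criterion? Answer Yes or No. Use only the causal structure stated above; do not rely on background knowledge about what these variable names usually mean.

Backdoor paths from ClassSize to Motivation (paths whose first edge points into ClassSize):
  P1: ClassSize <- Neighborhood -> TestScore -> Motivation
  P2: ClassSize <- Neighborhood -> Motivation
Condition 1 (no descendant of ClassSize in the set): holds — descendants of ClassSize are {Motivation}; none are in {Tutoring}.
Condition 2 (every backdoor path blocked by {Tutoring}):
  P1: open — no interior node is in the conditioning set.
  P2: open — no interior node is in the conditioning set.
{Tutoring} does not satisfy the backdoor criterion.

No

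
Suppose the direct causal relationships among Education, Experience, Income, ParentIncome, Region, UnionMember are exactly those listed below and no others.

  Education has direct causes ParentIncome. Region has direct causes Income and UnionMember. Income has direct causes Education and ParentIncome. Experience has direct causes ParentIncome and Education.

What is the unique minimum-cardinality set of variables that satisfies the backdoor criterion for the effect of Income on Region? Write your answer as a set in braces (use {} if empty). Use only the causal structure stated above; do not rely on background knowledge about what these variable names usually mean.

{}

Variables eligible for adjustment (non-descendants of Income, excluding Income and Region): {Education, Experience, ParentIncome, UnionMember}.
Backdoor paths from Income to Region:
  (none)
With no backdoor paths the empty set already satisfies the criterion, and it is trivially minimal.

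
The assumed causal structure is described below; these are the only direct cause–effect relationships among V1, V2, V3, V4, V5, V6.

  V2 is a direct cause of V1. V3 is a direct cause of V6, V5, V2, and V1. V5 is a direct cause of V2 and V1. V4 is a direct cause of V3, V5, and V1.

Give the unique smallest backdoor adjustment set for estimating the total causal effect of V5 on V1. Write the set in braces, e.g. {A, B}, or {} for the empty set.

{V3, V4}

Variables eligible for adjustment (non-descendants of V5, excluding V5 and V1): {V3, V4, V6}.
Backdoor paths from V5 to V1:
  P1: V5 <- V4 -> V3 -> V2 -> V1
  P2: V5 <- V4 -> V3 -> V1
  P3: V5 <- V4 -> V1
  P4: V5 <- V3 <- V4 -> V1
  P5: V5 <- V3 -> V2 -> V1
  P6: V5 <- V3 -> V1
The empty set is not sufficient: P1 (V5 <- V4 -> V3 -> V2 -> V1) has no collider blocking it and no conditioned non-collider, so it is open.
Try {V3, V4}:
  P1: blocked at fork node V4 ∈ conditioning set.
  P2: blocked at fork node V4 ∈ conditioning set.
  P3: blocked at fork node V4 ∈ conditioning set.
  P4: blocked at chain node V3 ∈ conditioning set.
  P5: blocked at fork node V3 ∈ conditioning set.
  P6: blocked at fork node V3 ∈ conditioning set.
{V3, V4} contains no descendant of V5 and blocks every backdoor path.
Every element of {V3, V4} is needed (dropping V3 leaves P5 open; dropping V4 leaves P3 open), so no proper subset is valid.
Among all size-2 subsets of the eligible variables, only {V3, V4} blocks every backdoor path, so it is the unique smallest valid adjustment set.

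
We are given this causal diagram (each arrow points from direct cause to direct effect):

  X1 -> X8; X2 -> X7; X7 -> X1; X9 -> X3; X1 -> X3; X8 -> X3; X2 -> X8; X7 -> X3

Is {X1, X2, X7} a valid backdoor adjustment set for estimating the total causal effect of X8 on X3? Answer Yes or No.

Backdoor paths from X8 to X3 (paths whose first edge points into X8):
  P1: X8 <- X2 -> X7 -> X1 -> X3
  P2: X8 <- X2 -> X7 -> X3
  P3: X8 <- X1 <- X7 -> X3
  P4: X8 <- X1 -> X3
Condition 1 (no descendant of X8 in the set): holds — descendants of X8 are {X3}; none are in {X1, X2, X7}.
Condition 2 (every backdoor path blocked by {X1, X2, X7}):
  P1: blocked at fork node X2 ∈ conditioning set.
  P2: blocked at fork node X2 ∈ conditioning set.
  P3: blocked at chain node X1 ∈ conditioning set.
  P4: blocked at fork node X1 ∈ conditioning set.
{X1, X2, X7} satisfies the backdoor criterion.

Yes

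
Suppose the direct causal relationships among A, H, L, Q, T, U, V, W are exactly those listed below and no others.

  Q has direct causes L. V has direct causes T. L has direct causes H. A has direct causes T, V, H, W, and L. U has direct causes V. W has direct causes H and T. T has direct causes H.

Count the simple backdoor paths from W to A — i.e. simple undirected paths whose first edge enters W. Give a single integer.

8

A backdoor path from W to A is any simple undirected path whose first edge points into W (i.e. leaves W via a parent).
Parents of W: {H, T}.
Enumerating:
  P1: W <- H -> L -> A
  P2: W <- H -> T -> V -> A
  P3: W <- H -> T -> A
  P4: W <- H -> A
  P5: W <- T <- H -> L -> A
  P6: W <- T <- H -> A
  P7: W <- T -> V -> A
  P8: W <- T -> A
That exhausts the simple backdoor paths. Count: 8.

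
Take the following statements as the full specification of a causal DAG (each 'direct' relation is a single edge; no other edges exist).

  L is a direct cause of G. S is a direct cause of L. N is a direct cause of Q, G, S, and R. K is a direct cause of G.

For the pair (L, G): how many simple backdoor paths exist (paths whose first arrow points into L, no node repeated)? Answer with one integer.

A backdoor path from L to G is any simple undirected path whose first edge points into L (i.e. leaves L via a parent).
Parents of L: {S}.
Enumerating:
  P1: L <- S <- N -> G
That exhausts the simple backdoor paths. Count: 1.

1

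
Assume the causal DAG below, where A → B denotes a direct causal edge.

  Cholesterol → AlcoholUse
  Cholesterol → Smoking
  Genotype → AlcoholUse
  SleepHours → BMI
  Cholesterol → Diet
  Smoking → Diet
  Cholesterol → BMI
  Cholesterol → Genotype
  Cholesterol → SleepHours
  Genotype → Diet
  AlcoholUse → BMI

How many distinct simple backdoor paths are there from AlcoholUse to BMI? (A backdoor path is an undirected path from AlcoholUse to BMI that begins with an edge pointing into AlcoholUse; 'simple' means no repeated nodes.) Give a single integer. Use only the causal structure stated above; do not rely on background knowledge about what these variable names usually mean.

8

A backdoor path from AlcoholUse to BMI is any simple undirected path whose first edge points into AlcoholUse (i.e. leaves AlcoholUse via a parent).
Parents of AlcoholUse: {Cholesterol, Genotype}.
Enumerating:
  P1: AlcoholUse <- Cholesterol -> SleepHours -> BMI
  P2: AlcoholUse <- Cholesterol -> BMI
  P3: AlcoholUse <- Genotype <- Cholesterol -> SleepHours -> BMI
  P4: AlcoholUse <- Genotype <- Cholesterol -> BMI
  P5: AlcoholUse <- Genotype -> Diet <- Cholesterol -> SleepHours -> BMI
  P6: AlcoholUse <- Genotype -> Diet <- Cholesterol -> BMI
  P7: AlcoholUse <- Genotype -> Diet <- Smoking <- Cholesterol -> SleepHours -> BMI
  P8: AlcoholUse <- Genotype -> Diet <- Smoking <- Cholesterol -> BMI
That exhausts the simple backdoor paths. Count: 8.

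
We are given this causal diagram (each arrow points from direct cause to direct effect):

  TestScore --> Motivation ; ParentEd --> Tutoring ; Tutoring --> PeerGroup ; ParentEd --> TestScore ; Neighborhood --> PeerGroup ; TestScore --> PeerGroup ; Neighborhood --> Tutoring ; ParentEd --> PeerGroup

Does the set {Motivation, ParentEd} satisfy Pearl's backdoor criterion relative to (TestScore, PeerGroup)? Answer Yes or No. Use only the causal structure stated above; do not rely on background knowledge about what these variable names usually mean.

Backdoor paths from TestScore to PeerGroup (paths whose first edge points into TestScore):
  P1: TestScore <- ParentEd -> Tutoring <- Neighborhood -> PeerGroup
  P2: TestScore <- ParentEd -> Tutoring -> PeerGroup
  P3: TestScore <- ParentEd -> PeerGroup
Condition 1 (no descendant of TestScore in the set): FAILS — Motivation is a descendant of TestScore.
Condition 2 (every backdoor path blocked by {Motivation, ParentEd}):
  P1: blocked at fork node ParentEd ∈ conditioning set.
  P2: blocked at fork node ParentEd ∈ conditioning set.
  P3: blocked at fork node ParentEd ∈ conditioning set.
{Motivation, ParentEd} does not satisfy the backdoor criterion.

No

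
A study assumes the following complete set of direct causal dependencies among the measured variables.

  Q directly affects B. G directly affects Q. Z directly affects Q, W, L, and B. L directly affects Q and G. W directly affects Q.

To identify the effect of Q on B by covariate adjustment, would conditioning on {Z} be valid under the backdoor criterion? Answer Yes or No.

Backdoor paths from Q to B (paths whose first edge points into Q):
  P1: Q <- Z -> B
  P2: Q <- W <- Z -> B
  P3: Q <- L <- Z -> B
  P4: Q <- G <- L <- Z -> B
Condition 1 (no descendant of Q in the set): holds — descendants of Q are {B}; none are in {Z}.
Condition 2 (every backdoor path blocked by {Z}):
  P1: blocked at fork node Z ∈ conditioning set.
  P2: blocked at fork node Z ∈ conditioning set.
  P3: blocked at fork node Z ∈ conditioning set.
  P4: blocked at fork node Z ∈ conditioning set.
{Z} satisfies the backdoor criterion.

Yes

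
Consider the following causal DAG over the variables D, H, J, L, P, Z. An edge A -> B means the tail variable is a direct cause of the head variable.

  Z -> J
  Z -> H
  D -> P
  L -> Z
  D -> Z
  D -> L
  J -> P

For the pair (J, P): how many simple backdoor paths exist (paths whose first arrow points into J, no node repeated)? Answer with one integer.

A backdoor path from J to P is any simple undirected path whose first edge points into J (i.e. leaves J via a parent).
Parents of J: {Z}.
Enumerating:
  P1: J <- Z <- D -> P
  P2: J <- Z <- L <- D -> P
That exhausts the simple backdoor paths. Count: 2.

2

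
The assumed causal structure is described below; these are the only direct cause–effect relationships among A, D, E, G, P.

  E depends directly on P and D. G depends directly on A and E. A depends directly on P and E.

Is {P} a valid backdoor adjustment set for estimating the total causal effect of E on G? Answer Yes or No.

Backdoor paths from E to G (paths whose first edge points into E):
  P1: E <- P -> A -> G
Condition 1 (no descendant of E in the set): holds — descendants of E are {A, G}; none are in {P}.
Condition 2 (every backdoor path blocked by {P}):
  P1: blocked at fork node P ∈ conditioning set.
{P} satisfies the backdoor criterion.

Yes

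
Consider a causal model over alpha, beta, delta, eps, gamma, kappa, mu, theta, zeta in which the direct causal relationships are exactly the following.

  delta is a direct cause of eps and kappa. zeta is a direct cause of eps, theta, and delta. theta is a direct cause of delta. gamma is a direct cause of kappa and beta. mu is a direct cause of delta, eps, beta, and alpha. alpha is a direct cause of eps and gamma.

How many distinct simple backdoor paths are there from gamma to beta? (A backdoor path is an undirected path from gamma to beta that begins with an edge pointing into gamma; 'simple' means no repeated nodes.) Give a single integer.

A backdoor path from gamma to beta is any simple undirected path whose first edge points into gamma (i.e. leaves gamma via a parent).
Parents of gamma: {alpha}.
Enumerating:
  P1: gamma <- alpha <- mu -> beta
  P2: gamma <- alpha -> eps <- zeta -> theta -> delta <- mu -> beta
  P3: gamma <- alpha -> eps <- zeta -> delta <- mu -> beta
  P4: gamma <- alpha -> eps <- mu -> beta
  P5: gamma <- alpha -> eps <- delta <- mu -> beta
That exhausts the simple backdoor paths. Count: 5.

5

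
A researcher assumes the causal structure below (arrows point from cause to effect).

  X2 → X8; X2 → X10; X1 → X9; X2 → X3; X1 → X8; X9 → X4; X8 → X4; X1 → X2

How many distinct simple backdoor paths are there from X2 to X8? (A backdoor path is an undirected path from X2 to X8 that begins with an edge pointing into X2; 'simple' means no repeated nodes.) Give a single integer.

2

A backdoor path from X2 to X8 is any simple undirected path whose first edge points into X2 (i.e. leaves X2 via a parent).
Parents of X2: {X1}.
Enumerating:
  P1: X2 <- X1 -> X8
  P2: X2 <- X1 -> X9 -> X4 <- X8
That exhausts the simple backdoor paths. Count: 2.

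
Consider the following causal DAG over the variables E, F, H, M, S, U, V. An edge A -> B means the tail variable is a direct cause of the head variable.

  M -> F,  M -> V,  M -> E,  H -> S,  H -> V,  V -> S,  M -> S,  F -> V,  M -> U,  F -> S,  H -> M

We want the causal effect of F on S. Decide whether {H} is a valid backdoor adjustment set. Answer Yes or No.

Backdoor paths from F to S (paths whose first edge points into F):
  P1: F <- M <- H -> V -> S
  P2: F <- M <- H -> S
  P3: F <- M -> V <- H -> S
  P4: F <- M -> V -> S
  P5: F <- M -> S
Condition 1 (no descendant of F in the set): holds — descendants of F are {S, V}; none are in {H}.
Condition 2 (every backdoor path blocked by {H}):
  P1: blocked at fork node H ∈ conditioning set.
  P2: blocked at fork node H ∈ conditioning set.
  P3: blocked at collider V (neither it nor any descendant is in the conditioning set).
  P4: open — no interior node is in the conditioning set.
  P5: open — no interior node is in the conditioning set.
{H} does not satisfy the backdoor criterion.

No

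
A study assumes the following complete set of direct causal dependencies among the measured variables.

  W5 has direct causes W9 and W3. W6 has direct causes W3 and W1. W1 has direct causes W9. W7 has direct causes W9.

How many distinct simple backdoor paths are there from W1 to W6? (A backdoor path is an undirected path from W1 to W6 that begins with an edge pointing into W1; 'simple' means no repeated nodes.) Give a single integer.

A backdoor path from W1 to W6 is any simple undirected path whose first edge points into W1 (i.e. leaves W1 via a parent).
Parents of W1: {W9}.
Enumerating:
  P1: W1 <- W9 -> W5 <- W3 -> W6
That exhausts the simple backdoor paths. Count: 1.

1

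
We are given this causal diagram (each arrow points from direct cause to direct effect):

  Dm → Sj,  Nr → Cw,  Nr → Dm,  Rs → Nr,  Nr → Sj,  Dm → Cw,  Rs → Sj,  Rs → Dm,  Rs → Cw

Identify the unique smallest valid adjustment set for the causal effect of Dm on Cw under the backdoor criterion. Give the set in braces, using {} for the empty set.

Variables eligible for adjustment (non-descendants of Dm, excluding Dm and Cw): {Nr, Rs}.
Backdoor paths from Dm to Cw:
  P1: Dm <- Rs -> Nr -> Cw
  P2: Dm <- Rs -> Sj <- Nr -> Cw
  P3: Dm <- Rs -> Cw
  P4: Dm <- Nr <- Rs -> Cw
  P5: Dm <- Nr -> Sj <- Rs -> Cw
  P6: Dm <- Nr -> Cw
The empty set is not sufficient: P1 (Dm <- Rs -> Nr -> Cw) has no collider blocking it and no conditioned non-collider, so it is open.
Try {Nr, Rs}:
  P1: blocked at fork node Rs ∈ conditioning set.
  P2: blocked at fork node Rs ∈ conditioning set.
  P3: blocked at fork node Rs ∈ conditioning set.
  P4: blocked at chain node Nr ∈ conditioning set.
  P5: blocked at fork node Nr ∈ conditioning set.
  P6: blocked at fork node Nr ∈ conditioning set.
{Nr, Rs} contains no descendant of Dm and blocks every backdoor path.
Every element of {Nr, Rs} is needed (dropping Nr leaves P6 open; dropping Rs leaves P3 open), so no proper subset is valid.
Among all size-2 subsets of the eligible variables, only {Nr, Rs} blocks every backdoor path, so it is the unique smallest valid adjustment set.

{Nr, Rs}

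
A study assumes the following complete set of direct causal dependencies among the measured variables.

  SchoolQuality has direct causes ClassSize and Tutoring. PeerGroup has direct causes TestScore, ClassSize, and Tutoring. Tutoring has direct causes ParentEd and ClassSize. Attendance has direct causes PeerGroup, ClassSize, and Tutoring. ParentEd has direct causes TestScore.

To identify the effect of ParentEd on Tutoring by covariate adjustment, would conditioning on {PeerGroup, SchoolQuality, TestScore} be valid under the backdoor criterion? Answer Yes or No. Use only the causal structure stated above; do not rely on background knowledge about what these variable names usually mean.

Backdoor paths from ParentEd to Tutoring (paths whose first edge points into ParentEd):
  P1: ParentEd <- TestScore -> PeerGroup <- ClassSize -> Tutoring
  P2: ParentEd <- TestScore -> PeerGroup <- ClassSize -> Attendance <- Tutoring
  P3: ParentEd <- TestScore -> PeerGroup <- ClassSize -> SchoolQuality <- Tutoring
  P4: ParentEd <- TestScore -> PeerGroup <- Tutoring
  P5: ParentEd <- TestScore -> PeerGroup -> Attendance <- ClassSize -> Tutoring
  P6: ParentEd <- TestScore -> PeerGroup -> Attendance <- ClassSize -> SchoolQuality <- Tutoring
  P7: ParentEd <- TestScore -> PeerGroup -> Attendance <- Tutoring
Condition 1 (no descendant of ParentEd in the set): FAILS — PeerGroup and SchoolQuality are descendants of ParentEd.
Condition 2 (every backdoor path blocked by {PeerGroup, SchoolQuality, TestScore}):
  P1: blocked at fork node TestScore ∈ conditioning set.
  P2: blocked at fork node TestScore ∈ conditioning set.
  P3: blocked at fork node TestScore ∈ conditioning set.
  P4: blocked at fork node TestScore ∈ conditioning set.
  P5: blocked at fork node TestScore ∈ conditioning set.
  P6: blocked at fork node TestScore ∈ conditioning set.
  P7: blocked at fork node TestScore ∈ conditioning set.
{PeerGroup, SchoolQuality, TestScore} does not satisfy the backdoor criterion.

No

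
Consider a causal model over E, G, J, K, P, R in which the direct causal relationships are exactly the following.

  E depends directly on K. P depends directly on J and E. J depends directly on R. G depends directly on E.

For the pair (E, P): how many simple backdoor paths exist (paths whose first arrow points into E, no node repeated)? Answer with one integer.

0

A backdoor path from E to P is any simple undirected path whose first edge points into E (i.e. leaves E via a parent).
Parents of E: {K}.
No simple path from any parent of E reaches P without revisiting E, so there are no backdoor paths.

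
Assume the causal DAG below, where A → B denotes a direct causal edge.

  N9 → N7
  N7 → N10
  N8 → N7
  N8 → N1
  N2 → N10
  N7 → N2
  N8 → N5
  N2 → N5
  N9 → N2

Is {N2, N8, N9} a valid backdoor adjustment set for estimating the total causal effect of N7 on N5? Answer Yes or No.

No

Backdoor paths from N7 to N5 (paths whose first edge points into N7):
  P1: N7 <- N8 -> N5
  P2: N7 <- N9 -> N2 -> N5
Condition 1 (no descendant of N7 in the set): FAILS — N2 is a descendant of N7.
Condition 2 (every backdoor path blocked by {N2, N8, N9}):
  P1: blocked at fork node N8 ∈ conditioning set.
  P2: blocked at fork node N9 ∈ conditioning set.
{N2, N8, N9} does not satisfy the backdoor criterion.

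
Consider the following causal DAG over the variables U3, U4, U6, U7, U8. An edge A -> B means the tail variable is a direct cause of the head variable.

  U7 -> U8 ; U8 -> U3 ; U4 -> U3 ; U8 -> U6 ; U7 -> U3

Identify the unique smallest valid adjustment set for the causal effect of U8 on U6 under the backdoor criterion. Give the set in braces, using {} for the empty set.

{}

Variables eligible for adjustment (non-descendants of U8, excluding U8 and U6): {U4, U7}.
Backdoor paths from U8 to U6:
  (none)
With no backdoor paths the empty set already satisfies the criterion, and it is trivially minimal.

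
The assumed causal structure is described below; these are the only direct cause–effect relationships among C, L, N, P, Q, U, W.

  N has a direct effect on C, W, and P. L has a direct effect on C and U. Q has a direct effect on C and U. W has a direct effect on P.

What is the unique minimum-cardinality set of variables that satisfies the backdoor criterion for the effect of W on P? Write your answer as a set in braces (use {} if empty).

Variables eligible for adjustment (non-descendants of W, excluding W and P): {C, L, N, Q, U}.
Backdoor paths from W to P:
  P1: W <- N -> P
The empty set is not sufficient: P1 (W <- N -> P) has no collider blocking it and no conditioned non-collider, so it is open.
Try {N}:
  P1: blocked at fork node N ∈ conditioning set.
{N} contains no descendant of W and blocks every backdoor path.
No other singleton works — e.g. {Q} leaves P1 open — so {N} is the unique smallest valid adjustment set.

{N}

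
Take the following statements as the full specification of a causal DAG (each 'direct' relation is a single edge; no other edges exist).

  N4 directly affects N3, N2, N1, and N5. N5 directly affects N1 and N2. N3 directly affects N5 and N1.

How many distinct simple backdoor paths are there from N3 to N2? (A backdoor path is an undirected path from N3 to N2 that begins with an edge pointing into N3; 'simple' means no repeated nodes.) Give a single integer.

A backdoor path from N3 to N2 is any simple undirected path whose first edge points into N3 (i.e. leaves N3 via a parent).
Parents of N3: {N4}.
Enumerating:
  P1: N3 <- N4 -> N5 -> N2
  P2: N3 <- N4 -> N1 <- N5 -> N2
  P3: N3 <- N4 -> N2
That exhausts the simple backdoor paths. Count: 3.

3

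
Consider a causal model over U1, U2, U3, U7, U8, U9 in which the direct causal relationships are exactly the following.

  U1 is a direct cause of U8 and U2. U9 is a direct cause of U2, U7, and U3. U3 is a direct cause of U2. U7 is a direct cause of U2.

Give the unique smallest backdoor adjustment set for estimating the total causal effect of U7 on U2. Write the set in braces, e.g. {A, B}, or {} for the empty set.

Variables eligible for adjustment (non-descendants of U7, excluding U7 and U2): {U1, U3, U8, U9}.
Backdoor paths from U7 to U2:
  P1: U7 <- U9 -> U3 -> U2
  P2: U7 <- U9 -> U2
The empty set is not sufficient: P1 (U7 <- U9 -> U3 -> U2) has no collider blocking it and no conditioned non-collider, so it is open.
Try {U9}:
  P1: blocked at fork node U9 ∈ conditioning set.
  P2: blocked at fork node U9 ∈ conditioning set.
{U9} contains no descendant of U7 and blocks every backdoor path.
No other singleton works — e.g. {U3} leaves P2 open — so {U9} is the unique smallest valid adjustment set.

{U9}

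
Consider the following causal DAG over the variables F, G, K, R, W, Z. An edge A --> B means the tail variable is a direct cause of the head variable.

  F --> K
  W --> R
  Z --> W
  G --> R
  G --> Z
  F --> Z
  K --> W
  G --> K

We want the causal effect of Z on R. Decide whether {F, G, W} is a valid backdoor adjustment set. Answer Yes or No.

Backdoor paths from Z to R (paths whose first edge points into Z):
  P1: Z <- G -> K -> W -> R
  P2: Z <- G -> R
  P3: Z <- F -> K <- G -> R
  P4: Z <- F -> K -> W -> R
Condition 1 (no descendant of Z in the set): FAILS — W is a descendant of Z.
Condition 2 (every backdoor path blocked by {F, G, W}):
  P1: blocked at fork node G ∈ conditioning set.
  P2: blocked at fork node G ∈ conditioning set.
  P3: blocked at fork node F ∈ conditioning set.
  P4: blocked at fork node F ∈ conditioning set.
{F, G, W} does not satisfy the backdoor criterion.

No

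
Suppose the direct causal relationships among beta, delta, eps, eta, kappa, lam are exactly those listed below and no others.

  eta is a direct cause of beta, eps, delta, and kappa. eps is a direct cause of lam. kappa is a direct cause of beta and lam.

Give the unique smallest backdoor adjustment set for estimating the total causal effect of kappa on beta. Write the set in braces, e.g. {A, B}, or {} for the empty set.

Variables eligible for adjustment (non-descendants of kappa, excluding kappa and beta): {delta, eps, eta}.
Backdoor paths from kappa to beta:
  P1: kappa <- eta -> beta
The empty set is not sufficient: P1 (kappa <- eta -> beta) has no collider blocking it and no conditioned non-collider, so it is open.
Try {eta}:
  P1: blocked at fork node eta ∈ conditioning set.
{eta} contains no descendant of kappa and blocks every backdoor path.
No other singleton works — e.g. {eps} leaves P1 open — so {eta} is the unique smallest valid adjustment set.

{eta}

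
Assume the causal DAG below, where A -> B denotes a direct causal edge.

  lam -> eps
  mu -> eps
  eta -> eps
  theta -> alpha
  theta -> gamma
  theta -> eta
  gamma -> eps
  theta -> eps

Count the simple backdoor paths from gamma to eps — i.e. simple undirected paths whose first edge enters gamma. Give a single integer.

A backdoor path from gamma to eps is any simple undirected path whose first edge points into gamma (i.e. leaves gamma via a parent).
Parents of gamma: {theta}.
Enumerating:
  P1: gamma <- theta -> eta -> eps
  P2: gamma <- theta -> eps
That exhausts the simple backdoor paths. Count: 2.

2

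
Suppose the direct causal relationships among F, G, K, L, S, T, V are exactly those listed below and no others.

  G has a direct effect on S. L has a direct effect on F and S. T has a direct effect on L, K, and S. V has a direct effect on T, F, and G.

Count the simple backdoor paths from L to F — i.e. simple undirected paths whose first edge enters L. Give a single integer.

2

A backdoor path from L to F is any simple undirected path whose first edge points into L (i.e. leaves L via a parent).
Parents of L: {T}.
Enumerating:
  P1: L <- T <- V -> F
  P2: L <- T -> S <- G <- V -> F
That exhausts the simple backdoor paths. Count: 2.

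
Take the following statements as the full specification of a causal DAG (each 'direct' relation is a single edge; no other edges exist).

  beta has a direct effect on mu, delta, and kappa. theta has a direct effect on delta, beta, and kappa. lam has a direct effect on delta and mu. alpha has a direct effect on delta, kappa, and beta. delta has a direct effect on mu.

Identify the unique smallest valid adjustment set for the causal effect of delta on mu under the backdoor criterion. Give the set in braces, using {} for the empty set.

Variables eligible for adjustment (non-descendants of delta, excluding delta and mu): {alpha, beta, kappa, lam, theta}.
Backdoor paths from delta to mu:
  P1: delta <- lam -> mu
  P2: delta <- theta -> beta -> mu
  P3: delta <- theta -> kappa <- alpha -> beta -> mu
  P4: delta <- theta -> kappa <- beta -> mu
  P5: delta <- alpha -> beta -> mu
  P6: delta <- alpha -> kappa <- theta -> beta -> mu
  P7: delta <- alpha -> kappa <- beta -> mu
  P8: delta <- beta -> mu
The empty set is not sufficient: P1 (delta <- lam -> mu) has no collider blocking it and no conditioned non-collider, so it is open.
Try {beta, lam}:
  P1: blocked at fork node lam ∈ conditioning set.
  P2: blocked at chain node beta ∈ conditioning set.
  P3: blocked at collider kappa (neither it nor any descendant is in the conditioning set).
  P4: blocked at collider kappa (neither it nor any descendant is in the conditioning set).
  P5: blocked at chain node beta ∈ conditioning set.
  P6: blocked at collider kappa (neither it nor any descendant is in the conditioning set).
  P7: blocked at collider kappa (neither it nor any descendant is in the conditioning set).
  P8: blocked at fork node beta ∈ conditioning set.
{beta, lam} contains no descendant of delta and blocks every backdoor path.
Every element of {beta, lam} is needed (dropping beta leaves P2 open; dropping lam leaves P1 open), so no proper subset is valid.
Among all size-2 subsets of the eligible variables, only {beta, lam} blocks every backdoor path, so it is the unique smallest valid adjustment set.

{beta, lam}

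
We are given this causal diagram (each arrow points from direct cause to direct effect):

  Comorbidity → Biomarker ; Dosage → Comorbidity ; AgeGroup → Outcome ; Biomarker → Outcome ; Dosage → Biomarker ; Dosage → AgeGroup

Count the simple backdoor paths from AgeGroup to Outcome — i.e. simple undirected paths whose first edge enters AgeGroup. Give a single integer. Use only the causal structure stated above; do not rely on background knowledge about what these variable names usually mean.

A backdoor path from AgeGroup to Outcome is any simple undirected path whose first edge points into AgeGroup (i.e. leaves AgeGroup via a parent).
Parents of AgeGroup: {Dosage}.
Enumerating:
  P1: AgeGroup <- Dosage -> Comorbidity -> Biomarker -> Outcome
  P2: AgeGroup <- Dosage -> Biomarker -> Outcome
That exhausts the simple backdoor paths. Count: 2.

2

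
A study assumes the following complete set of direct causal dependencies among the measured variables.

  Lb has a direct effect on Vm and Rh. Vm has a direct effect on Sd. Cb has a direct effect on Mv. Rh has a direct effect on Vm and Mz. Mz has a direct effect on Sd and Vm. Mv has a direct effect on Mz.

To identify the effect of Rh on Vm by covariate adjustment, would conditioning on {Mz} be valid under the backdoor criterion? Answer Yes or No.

Backdoor paths from Rh to Vm (paths whose first edge points into Rh):
  P1: Rh <- Lb -> Vm
Condition 1 (no descendant of Rh in the set): FAILS — Mz is a descendant of Rh.
Condition 2 (every backdoor path blocked by {Mz}):
  P1: open — no interior node is in the conditioning set.
{Mz} does not satisfy the backdoor criterion.

No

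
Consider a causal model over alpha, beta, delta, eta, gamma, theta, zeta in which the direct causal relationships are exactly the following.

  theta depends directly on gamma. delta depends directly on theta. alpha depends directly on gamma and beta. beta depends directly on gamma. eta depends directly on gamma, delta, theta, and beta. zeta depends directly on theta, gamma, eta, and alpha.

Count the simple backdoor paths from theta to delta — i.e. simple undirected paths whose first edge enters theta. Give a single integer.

A backdoor path from theta to delta is any simple undirected path whose first edge points into theta (i.e. leaves theta via a parent).
Parents of theta: {gamma}.
Enumerating:
  P1: theta <- gamma -> beta -> alpha -> zeta <- eta <- delta
  P2: theta <- gamma -> beta -> eta <- delta
  P3: theta <- gamma -> alpha <- beta -> eta <- delta
  P4: theta <- gamma -> alpha -> zeta <- eta <- delta
  P5: theta <- gamma -> eta <- delta
  P6: theta <- gamma -> zeta <- alpha <- beta -> eta <- delta
  P7: theta <- gamma -> zeta <- eta <- delta
That exhausts the simple backdoor paths. Count: 7.

7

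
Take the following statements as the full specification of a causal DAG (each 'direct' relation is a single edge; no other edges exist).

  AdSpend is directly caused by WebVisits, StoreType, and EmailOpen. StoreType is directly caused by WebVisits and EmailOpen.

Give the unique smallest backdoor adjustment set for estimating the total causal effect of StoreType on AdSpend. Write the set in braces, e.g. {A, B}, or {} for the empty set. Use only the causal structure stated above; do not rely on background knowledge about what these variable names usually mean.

{EmailOpen, WebVisits}

Variables eligible for adjustment (non-descendants of StoreType, excluding StoreType and AdSpend): {EmailOpen, WebVisits}.
Backdoor paths from StoreType to AdSpend:
  P1: StoreType <- EmailOpen -> AdSpend
  P2: StoreType <- WebVisits -> AdSpend
The empty set is not sufficient: P1 (StoreType <- EmailOpen -> AdSpend) has no collider blocking it and no conditioned non-collider, so it is open.
Try {EmailOpen, WebVisits}:
  P1: blocked at fork node EmailOpen ∈ conditioning set.
  P2: blocked at fork node WebVisits ∈ conditioning set.
{EmailOpen, WebVisits} contains no descendant of StoreType and blocks every backdoor path.
Every element of {EmailOpen, WebVisits} is needed (dropping EmailOpen leaves P1 open; dropping WebVisits leaves P2 open), so no proper subset is valid.
Among all size-2 subsets of the eligible variables, only {EmailOpen, WebVisits} blocks every backdoor path, so it is the unique smallest valid adjustment set.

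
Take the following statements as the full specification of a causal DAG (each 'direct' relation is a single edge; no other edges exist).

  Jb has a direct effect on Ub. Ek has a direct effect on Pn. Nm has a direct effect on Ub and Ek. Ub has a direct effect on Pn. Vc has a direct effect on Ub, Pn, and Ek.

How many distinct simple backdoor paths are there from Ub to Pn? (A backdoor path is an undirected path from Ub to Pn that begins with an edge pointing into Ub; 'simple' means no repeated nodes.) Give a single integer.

4

A backdoor path from Ub to Pn is any simple undirected path whose first edge points into Ub (i.e. leaves Ub via a parent).
Parents of Ub: {Jb, Nm, Vc}.
Enumerating:
  P1: Ub <- Nm -> Ek <- Vc -> Pn
  P2: Ub <- Nm -> Ek -> Pn
  P3: Ub <- Vc -> Ek -> Pn
  P4: Ub <- Vc -> Pn
That exhausts the simple backdoor paths. Count: 4.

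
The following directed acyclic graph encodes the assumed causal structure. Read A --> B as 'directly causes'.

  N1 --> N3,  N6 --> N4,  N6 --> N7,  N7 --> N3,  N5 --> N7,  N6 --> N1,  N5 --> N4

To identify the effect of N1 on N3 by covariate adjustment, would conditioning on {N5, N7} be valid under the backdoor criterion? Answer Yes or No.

Backdoor paths from N1 to N3 (paths whose first edge points into N1):
  P1: N1 <- N6 -> N7 -> N3
  P2: N1 <- N6 -> N4 <- N5 -> N7 -> N3
Condition 1 (no descendant of N1 in the set): holds — descendants of N1 are {N3}; none are in {N5, N7}.
Condition 2 (every backdoor path blocked by {N5, N7}):
  P1: blocked at chain node N7 ∈ conditioning set.
  P2: blocked at collider N4 (neither it nor any descendant is in the conditioning set).
{N5, N7} satisfies the backdoor criterion.

Yes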